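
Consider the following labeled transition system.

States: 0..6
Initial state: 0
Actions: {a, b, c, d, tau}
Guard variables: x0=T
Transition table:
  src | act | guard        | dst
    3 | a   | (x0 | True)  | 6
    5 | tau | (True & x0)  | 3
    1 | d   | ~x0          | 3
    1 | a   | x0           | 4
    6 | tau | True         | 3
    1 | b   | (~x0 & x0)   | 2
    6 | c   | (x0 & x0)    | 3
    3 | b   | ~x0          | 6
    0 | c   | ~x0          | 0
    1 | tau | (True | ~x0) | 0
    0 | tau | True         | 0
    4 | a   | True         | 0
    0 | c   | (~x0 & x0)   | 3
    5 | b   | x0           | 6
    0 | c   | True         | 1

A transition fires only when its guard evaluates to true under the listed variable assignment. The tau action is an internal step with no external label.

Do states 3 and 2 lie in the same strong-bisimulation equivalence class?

Bisimulation quotient by refinement:
  P[0] = {{0,1,2,3,4,5,6}}
  P[1] = {{0,6},{1},{2},{3,4},{5}}
  P[2] = {{0},{1},{2},{3,4},{5},{6}}
  P[3] = {{0},{1},{2},{3},{4},{5},{6}}
Fixed point at round 4; 7 class(es).
class of 3: {3}; class of 2: {2}

Answer: NOT BISIMILAR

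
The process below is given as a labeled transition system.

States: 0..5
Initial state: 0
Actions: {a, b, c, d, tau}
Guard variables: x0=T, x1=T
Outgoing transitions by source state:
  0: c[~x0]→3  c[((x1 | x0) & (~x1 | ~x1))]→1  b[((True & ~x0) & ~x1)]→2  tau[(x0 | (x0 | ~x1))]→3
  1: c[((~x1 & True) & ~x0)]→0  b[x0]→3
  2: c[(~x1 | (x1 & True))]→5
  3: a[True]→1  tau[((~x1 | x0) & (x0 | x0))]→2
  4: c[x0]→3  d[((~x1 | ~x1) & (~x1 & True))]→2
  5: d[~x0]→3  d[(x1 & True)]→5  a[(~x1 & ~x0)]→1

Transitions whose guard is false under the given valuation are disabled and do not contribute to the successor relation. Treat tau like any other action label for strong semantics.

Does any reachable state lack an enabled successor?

Reach set: {0,1,2,3,5}
  0: tau→3  [1 out]
  1: b→3  [1 out]
  2: c→5  [1 out]
  3: a→1  tau→2  [2 out]
  5: d→5  [1 out]

Answer: DEADLOCK-FREE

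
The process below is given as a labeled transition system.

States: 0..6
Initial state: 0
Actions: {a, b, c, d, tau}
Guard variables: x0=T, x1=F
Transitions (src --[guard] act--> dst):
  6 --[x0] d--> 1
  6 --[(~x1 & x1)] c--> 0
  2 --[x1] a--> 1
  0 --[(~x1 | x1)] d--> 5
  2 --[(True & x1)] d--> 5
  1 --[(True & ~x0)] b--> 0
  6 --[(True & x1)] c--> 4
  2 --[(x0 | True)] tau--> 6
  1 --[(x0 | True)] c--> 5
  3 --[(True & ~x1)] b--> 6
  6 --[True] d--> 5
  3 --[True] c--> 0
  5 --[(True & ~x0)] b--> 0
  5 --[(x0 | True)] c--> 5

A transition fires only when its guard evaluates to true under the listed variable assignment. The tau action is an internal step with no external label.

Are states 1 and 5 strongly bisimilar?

Answer: BISIMILAR

Analysis:
Bisimulation quotient by refinement:
  π0 = {{0,1,2,3,4,5,6}}
  π1 = {{0,6},{1,5},{2},{3},{4}}
5 equivalence class(es) (converged in 2)
class of 1: {1,5}; class of 5: {1,5}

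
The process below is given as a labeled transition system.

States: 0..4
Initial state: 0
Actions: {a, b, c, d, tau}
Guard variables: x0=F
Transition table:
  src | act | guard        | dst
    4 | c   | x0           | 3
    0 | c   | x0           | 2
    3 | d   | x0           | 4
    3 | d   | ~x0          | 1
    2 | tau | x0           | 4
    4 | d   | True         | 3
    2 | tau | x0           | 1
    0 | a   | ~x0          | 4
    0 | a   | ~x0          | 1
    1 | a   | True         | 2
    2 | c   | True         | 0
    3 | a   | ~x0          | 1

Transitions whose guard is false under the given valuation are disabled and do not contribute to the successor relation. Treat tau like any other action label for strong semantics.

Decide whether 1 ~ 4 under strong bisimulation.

Refine partition for ~:
  round 0: {{0,1,2,3,4}}
  round 1: {{0,1},{2},{3},{4}}
  round 2: {{0},{1},{2},{3},{4}}
5 equivalence class(es) (converged in 3)
[1]={1}  [4]={4}

Answer: NOT BISIMILAR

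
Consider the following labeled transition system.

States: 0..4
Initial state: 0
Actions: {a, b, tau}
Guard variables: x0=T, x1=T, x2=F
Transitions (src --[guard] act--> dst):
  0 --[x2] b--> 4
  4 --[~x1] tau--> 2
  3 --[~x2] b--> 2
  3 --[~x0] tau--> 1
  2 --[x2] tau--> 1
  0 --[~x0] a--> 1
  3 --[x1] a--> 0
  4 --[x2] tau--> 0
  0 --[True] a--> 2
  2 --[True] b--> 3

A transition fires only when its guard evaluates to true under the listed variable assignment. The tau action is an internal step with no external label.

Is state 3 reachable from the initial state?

Guard filter leaves 4 enabled edge(s).
depth 0: {0}
depth 1: {2}  cumulative {0,2}
depth 2: {3}  cumulative {0,2,3}
R = {0,2,3}
Path to 3: a·b

Answer: REACHABLE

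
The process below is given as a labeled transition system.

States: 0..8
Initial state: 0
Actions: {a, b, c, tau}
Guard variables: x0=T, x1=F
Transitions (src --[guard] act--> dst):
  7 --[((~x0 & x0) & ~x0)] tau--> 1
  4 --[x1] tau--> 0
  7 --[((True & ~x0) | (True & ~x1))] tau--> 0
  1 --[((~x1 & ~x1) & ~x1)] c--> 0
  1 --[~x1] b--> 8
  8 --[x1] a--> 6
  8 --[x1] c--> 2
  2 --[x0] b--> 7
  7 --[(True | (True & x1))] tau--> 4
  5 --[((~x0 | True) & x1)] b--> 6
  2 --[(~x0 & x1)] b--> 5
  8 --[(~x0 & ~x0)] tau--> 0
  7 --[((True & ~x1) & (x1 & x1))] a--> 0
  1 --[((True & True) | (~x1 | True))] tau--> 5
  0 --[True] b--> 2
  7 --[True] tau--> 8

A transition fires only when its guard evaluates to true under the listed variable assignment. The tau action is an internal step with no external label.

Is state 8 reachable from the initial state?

Guard filter leaves 8 enabled edge(s).
Layer 0: {0}
Layer 1: {2}  cumulative {0,2}
Layer 2: {7}  cumulative {0,2,7}
Layer 3: {4,8}  cumulative {0,2,4,7,8}
Reach set: {0,2,4,7,8}
trace reaching 8: b·b·tau

Answer: REACHABLE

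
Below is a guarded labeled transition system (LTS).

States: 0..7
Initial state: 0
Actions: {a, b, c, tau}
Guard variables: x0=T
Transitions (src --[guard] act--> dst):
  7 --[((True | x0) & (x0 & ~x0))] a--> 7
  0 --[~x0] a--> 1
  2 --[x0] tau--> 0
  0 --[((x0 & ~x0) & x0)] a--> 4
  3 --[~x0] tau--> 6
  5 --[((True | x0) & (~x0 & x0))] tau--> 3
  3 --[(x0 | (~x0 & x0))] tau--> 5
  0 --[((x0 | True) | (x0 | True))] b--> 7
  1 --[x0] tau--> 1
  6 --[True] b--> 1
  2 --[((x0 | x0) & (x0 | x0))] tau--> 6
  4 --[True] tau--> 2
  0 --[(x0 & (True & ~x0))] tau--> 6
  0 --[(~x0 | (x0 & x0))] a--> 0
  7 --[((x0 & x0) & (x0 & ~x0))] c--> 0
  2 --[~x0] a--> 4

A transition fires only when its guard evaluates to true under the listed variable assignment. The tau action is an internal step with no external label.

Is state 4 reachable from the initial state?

Answer: UNREACHABLE

Working:
Guard filter leaves 8 enabled edge(s).
L0 = {0}
L1 = {7}  cumulative {0,7}
R = {0,7}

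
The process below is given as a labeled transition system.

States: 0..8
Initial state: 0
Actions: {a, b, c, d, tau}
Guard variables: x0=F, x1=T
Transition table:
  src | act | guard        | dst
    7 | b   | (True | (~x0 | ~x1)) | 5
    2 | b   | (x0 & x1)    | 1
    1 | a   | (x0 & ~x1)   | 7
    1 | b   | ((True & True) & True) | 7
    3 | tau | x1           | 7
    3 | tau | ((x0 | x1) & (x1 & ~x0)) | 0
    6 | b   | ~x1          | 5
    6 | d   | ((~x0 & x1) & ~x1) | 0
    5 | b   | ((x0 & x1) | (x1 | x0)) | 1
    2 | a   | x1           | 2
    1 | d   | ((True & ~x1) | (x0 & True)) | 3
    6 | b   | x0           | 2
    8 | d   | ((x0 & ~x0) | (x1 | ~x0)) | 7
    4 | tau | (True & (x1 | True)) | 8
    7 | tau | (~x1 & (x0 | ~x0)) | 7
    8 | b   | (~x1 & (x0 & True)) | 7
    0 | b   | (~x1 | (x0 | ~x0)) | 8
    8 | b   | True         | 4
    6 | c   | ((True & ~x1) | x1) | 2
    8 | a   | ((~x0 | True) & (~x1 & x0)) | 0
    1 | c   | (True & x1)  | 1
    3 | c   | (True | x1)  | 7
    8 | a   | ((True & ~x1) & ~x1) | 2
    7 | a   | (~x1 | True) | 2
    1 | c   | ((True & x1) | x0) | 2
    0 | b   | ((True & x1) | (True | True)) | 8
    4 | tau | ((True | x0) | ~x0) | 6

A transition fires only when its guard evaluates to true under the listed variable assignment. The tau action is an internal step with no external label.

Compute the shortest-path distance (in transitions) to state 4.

BFS to 4:
  L0 = {0}
  L1 = {8}
  L2 = {4,7}
depth(4)=2, e.g. b·b

Answer: 2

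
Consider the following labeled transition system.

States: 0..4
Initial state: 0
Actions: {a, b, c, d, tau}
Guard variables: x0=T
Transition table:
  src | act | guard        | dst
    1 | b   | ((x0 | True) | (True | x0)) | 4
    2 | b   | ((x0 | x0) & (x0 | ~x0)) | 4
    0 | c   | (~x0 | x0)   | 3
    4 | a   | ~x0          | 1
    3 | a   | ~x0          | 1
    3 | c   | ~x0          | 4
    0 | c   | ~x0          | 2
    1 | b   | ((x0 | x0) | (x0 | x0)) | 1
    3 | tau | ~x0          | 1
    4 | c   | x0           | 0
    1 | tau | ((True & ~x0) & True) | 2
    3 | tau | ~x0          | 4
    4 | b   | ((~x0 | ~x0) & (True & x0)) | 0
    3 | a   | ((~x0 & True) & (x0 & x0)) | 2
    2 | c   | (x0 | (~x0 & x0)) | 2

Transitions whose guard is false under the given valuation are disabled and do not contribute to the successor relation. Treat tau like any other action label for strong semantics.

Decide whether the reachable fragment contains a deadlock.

Reach set: {0,3}
  0: c→3  [1 exit(s)]
  3: ∅  [STUCK]
witness 3: c

Answer: DEADLOCK at state 3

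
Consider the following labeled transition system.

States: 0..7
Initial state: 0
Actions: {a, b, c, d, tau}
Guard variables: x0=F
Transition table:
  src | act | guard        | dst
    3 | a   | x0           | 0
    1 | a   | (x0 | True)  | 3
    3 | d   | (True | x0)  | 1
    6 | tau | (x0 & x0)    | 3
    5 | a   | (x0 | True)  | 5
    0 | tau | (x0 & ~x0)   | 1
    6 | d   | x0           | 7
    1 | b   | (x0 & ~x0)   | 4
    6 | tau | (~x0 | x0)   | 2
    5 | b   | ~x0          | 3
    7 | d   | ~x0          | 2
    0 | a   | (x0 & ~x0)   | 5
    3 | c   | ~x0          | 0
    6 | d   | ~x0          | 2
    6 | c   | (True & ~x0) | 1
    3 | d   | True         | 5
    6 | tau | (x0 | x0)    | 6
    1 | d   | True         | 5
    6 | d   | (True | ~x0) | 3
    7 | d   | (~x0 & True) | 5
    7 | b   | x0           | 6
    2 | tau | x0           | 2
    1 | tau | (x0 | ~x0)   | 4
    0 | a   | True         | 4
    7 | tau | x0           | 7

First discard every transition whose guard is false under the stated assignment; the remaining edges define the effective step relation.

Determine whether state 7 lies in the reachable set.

Answer: UNREACHABLE

Working:
After dropping false guards: 15 live edges.
depth 0: {0}
depth 1: {4}  total {0,4}
Reachable = {0,4}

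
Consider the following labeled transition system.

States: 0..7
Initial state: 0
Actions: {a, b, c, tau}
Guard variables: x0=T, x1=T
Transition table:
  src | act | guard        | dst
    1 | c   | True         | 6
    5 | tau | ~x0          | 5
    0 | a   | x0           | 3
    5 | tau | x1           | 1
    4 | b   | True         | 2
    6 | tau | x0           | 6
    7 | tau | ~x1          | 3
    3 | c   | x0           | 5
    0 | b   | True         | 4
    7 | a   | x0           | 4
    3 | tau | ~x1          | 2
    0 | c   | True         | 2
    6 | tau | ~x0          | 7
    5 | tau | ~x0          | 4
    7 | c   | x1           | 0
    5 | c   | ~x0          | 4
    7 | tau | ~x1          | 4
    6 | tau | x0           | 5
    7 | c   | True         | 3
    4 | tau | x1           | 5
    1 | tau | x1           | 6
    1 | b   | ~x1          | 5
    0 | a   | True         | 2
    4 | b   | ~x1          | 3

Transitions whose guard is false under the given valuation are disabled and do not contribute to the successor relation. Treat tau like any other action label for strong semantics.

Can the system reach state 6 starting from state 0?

Answer: REACHABLE

Trace:
After dropping false guards: 15 live edges.
Layer 0: {0}
Layer 1: {2,3,4}  cumulative {0,2,3,4}
Layer 2: {5}  cumulative {0,2,3,4,5}
Layer 3: {1}  cumulative {0,1,2,3,4,5}
Layer 4: {6}  cumulative {0,1,2,3,4,5,6}
Reach set: {0,1,2,3,4,5,6}
Path to 6: a·c·tau·c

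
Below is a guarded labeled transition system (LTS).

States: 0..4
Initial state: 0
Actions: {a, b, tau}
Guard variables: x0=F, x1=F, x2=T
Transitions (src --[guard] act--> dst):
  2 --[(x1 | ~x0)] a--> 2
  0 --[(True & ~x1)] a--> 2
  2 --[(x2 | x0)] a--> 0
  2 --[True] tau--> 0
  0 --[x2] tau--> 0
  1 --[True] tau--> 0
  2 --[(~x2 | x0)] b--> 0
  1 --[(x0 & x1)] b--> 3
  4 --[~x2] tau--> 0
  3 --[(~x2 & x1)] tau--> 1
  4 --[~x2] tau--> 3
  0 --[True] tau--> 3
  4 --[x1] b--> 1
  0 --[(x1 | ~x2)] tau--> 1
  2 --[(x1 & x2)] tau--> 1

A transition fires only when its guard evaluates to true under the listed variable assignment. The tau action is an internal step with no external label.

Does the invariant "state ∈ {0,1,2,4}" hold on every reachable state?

Answer: INVARIANT VIOLATED at state 3

Analysis:
Safe = {0,1,2,4}
R = {0,2,3}
  0: ✓
  2: ✓
  3: VIOLATES
reach 3 via tau — violates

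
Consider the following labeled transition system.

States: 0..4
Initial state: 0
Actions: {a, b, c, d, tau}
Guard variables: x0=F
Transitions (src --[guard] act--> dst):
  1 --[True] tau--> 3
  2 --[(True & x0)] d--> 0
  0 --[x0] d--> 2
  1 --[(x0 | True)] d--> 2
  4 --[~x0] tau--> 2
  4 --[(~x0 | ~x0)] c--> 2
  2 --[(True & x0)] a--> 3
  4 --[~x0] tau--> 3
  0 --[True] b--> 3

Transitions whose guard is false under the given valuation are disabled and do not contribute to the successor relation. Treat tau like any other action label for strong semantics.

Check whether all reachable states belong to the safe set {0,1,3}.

Allowed set {0,1,3}
R = {0,3}
  0: safe
  3: safe

Answer: INVARIANT HOLDS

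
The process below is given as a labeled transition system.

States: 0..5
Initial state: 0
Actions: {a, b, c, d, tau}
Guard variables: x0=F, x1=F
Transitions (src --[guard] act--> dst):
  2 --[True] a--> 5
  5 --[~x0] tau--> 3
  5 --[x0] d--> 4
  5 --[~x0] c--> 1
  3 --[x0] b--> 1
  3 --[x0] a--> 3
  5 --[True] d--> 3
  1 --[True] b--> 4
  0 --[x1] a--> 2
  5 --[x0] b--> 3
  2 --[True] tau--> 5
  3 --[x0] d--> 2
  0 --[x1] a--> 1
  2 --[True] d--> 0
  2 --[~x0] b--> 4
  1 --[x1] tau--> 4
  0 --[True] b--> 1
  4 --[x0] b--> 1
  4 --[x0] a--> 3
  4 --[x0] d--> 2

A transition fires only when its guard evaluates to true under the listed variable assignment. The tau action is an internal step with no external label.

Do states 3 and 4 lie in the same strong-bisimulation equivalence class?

Answer: BISIMILAR

Trace:
Refine partition for ~:
  π0 = {{0,1,2,3,4,5}}
  π1 = {{0,1},{2},{3,4},{5}}
  π2 = {{0},{1},{2},{3,4},{5}}
5 equivalence class(es) (converged in 3)
[3]={3,4}  [4]={3,4}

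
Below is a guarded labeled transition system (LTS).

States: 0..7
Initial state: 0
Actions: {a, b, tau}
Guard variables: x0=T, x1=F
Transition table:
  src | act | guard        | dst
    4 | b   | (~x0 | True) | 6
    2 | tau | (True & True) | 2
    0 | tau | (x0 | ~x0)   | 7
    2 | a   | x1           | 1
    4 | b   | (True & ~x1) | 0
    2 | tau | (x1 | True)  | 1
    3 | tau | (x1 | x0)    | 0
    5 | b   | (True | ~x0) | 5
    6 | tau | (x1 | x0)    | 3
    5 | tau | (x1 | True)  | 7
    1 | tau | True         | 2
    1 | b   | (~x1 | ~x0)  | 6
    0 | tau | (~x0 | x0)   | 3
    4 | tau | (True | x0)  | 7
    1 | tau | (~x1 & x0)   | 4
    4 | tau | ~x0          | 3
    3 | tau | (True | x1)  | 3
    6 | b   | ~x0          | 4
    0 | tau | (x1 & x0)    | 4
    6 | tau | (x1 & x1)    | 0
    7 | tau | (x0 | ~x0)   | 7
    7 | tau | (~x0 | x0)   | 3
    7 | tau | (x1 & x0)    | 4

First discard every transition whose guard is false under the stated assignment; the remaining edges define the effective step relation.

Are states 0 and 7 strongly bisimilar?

Answer: BISIMILAR

Analysis:
Bisimulation quotient by refinement:
  P[0] = {{0,1,2,3,4,5,6,7}}
  P[1] = {{0,2,3,6,7},{1,4,5}}
  P[2] = {{0,3,6,7},{1},{2},{4},{5}}
stable after 3 split(s): 5 block(s)
[0]={0,3,6,7}  [7]={0,3,6,7}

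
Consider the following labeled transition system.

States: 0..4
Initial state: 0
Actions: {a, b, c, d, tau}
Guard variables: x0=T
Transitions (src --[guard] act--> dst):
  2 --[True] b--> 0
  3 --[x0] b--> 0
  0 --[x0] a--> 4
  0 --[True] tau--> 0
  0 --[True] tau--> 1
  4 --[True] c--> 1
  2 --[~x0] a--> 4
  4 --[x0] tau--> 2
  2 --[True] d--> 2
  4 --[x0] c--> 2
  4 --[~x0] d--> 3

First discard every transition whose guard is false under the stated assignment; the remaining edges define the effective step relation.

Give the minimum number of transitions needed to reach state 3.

Answer: UNREACHABLE

Analysis:
BFS to 3:
  Layer 0: {0}
  Layer 1: {1,4}
  Layer 2: {2}
3 never appears.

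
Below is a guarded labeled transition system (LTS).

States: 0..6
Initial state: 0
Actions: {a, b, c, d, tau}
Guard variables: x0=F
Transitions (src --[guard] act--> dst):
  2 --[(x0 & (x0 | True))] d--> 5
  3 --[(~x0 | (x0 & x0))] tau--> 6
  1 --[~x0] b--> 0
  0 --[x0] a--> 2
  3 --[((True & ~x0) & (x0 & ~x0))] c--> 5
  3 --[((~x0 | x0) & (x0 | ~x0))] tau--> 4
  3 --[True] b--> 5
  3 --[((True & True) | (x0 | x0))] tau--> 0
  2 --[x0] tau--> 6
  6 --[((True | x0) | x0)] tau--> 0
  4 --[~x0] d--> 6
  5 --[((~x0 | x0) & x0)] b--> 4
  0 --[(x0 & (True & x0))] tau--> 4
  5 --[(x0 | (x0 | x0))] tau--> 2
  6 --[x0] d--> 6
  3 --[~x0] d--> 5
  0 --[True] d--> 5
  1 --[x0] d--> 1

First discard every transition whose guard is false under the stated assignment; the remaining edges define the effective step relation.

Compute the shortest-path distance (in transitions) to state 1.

Breadth-first toward 1:
  depth 0: {0}
  depth 1: {5}
1 never appears.

Answer: UNREACHABLE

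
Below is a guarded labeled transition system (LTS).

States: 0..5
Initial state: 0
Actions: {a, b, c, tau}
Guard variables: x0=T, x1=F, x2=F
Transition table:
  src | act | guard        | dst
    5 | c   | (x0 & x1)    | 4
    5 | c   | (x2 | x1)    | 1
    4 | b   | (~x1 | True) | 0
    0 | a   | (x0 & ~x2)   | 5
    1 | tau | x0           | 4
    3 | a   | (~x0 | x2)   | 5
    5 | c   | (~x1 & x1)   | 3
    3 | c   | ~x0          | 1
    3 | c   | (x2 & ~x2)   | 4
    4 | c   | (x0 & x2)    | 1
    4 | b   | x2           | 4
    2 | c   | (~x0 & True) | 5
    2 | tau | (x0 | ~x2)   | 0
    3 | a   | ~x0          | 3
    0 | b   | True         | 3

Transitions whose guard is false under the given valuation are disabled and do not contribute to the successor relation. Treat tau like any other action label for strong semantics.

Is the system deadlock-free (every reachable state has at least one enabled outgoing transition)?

Answer: DEADLOCK at state 3

Trace:
R = {0,3,5}
  0: a→5  b→3  [2 out]
  3: ∅  [STUCK]
  5: ∅  [STUCK]
Path to 3: b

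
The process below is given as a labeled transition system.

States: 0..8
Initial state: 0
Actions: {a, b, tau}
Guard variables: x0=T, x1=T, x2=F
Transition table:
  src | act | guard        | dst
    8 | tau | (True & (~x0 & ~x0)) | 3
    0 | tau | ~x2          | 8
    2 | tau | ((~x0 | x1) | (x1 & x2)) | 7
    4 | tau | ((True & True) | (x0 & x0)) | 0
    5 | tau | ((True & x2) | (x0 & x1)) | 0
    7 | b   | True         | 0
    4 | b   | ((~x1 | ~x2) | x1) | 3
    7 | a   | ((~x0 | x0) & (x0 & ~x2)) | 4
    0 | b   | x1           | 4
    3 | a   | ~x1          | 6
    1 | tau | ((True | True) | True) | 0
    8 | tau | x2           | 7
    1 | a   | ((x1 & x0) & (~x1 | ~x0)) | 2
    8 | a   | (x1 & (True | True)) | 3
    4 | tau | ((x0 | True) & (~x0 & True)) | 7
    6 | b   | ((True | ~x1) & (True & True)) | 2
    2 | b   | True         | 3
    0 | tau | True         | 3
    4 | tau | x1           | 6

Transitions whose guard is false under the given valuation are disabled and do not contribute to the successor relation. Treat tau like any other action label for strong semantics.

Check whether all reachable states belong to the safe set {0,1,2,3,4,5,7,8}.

Inv-set: {0,1,2,3,4,5,7,8}
Reach set: {0,2,3,4,6,7,8}
  0: ✓
  2: ✓
  3: ✓
  4: ✓
  6: VIOLATES
  7: ✓
  8: ✓
counterexample path to 6: b·tau

Answer: INVARIANT VIOLATED at state 6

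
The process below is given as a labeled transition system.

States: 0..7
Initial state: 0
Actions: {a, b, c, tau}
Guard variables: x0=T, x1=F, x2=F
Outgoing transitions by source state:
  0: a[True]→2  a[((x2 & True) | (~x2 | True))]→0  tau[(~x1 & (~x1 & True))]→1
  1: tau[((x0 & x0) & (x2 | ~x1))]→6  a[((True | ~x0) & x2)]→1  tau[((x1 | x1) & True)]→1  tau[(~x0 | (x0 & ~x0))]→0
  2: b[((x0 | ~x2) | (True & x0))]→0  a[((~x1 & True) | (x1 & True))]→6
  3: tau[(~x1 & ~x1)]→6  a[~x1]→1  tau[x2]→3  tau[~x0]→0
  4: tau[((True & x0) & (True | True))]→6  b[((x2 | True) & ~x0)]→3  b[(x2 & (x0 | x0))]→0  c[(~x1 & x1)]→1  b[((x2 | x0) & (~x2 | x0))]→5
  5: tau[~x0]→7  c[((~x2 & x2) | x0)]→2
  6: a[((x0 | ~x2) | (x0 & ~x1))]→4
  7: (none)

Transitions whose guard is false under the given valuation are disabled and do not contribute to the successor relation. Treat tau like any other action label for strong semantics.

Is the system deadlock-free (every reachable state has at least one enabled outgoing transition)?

Reach set: {0,1,2,4,5,6}
  0: a→0  a→2  tau→1  [3 exit(s)]
  1: tau→6  [1 exit(s)]
  2: a→6  b→0  [2 exit(s)]
  4: b→5  tau→6  [2 exit(s)]
  5: c→2  [1 exit(s)]
  6: a→4  [1 exit(s)]

Answer: DEADLOCK-FREE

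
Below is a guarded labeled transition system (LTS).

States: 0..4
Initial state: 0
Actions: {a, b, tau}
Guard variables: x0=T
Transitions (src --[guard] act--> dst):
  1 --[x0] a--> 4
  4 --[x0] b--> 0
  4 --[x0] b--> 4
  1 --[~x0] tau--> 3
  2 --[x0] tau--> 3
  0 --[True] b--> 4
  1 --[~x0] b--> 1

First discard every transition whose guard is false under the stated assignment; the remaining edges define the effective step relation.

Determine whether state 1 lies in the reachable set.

Guard filter leaves 5 enabled edge(s).
depth 0: {0}
depth 1: {4}  now seen {0,4}
R = {0,4}

Answer: UNREACHABLE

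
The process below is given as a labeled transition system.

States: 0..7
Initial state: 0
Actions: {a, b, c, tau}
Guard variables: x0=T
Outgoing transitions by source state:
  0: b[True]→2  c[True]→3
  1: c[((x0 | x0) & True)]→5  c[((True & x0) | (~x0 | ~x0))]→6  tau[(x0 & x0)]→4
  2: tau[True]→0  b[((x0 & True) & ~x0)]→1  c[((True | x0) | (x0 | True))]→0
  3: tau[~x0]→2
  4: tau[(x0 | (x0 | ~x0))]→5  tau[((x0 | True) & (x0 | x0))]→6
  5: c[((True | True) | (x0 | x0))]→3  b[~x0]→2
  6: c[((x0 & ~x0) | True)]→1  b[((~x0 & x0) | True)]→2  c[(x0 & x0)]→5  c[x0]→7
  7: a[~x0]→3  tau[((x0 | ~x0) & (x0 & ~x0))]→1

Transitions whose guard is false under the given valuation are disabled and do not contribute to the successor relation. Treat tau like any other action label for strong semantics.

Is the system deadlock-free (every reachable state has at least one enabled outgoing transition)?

Answer: DEADLOCK at state 3

Analysis:
R = {0,2,3}
  0: b→2  c→3  [2 exit(s)]
  2: c→0  tau→0  [2 exit(s)]
  3: ∅  [STUCK]
witness 3: c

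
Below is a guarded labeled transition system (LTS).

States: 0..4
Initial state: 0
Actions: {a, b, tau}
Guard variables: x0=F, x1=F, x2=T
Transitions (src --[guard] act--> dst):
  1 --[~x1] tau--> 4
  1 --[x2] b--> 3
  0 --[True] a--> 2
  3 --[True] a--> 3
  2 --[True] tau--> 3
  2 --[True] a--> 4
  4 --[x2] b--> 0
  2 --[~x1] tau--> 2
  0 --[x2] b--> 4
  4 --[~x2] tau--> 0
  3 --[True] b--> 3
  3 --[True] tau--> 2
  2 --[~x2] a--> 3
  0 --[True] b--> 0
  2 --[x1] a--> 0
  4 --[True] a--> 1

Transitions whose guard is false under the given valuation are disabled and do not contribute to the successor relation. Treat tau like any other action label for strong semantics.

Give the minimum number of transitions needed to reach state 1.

Breadth-first toward 1:
  L0 = {0}
  L1 = {2,4}
  L2 = {1,3}
1 enters at depth 2; path b·a

Answer: 2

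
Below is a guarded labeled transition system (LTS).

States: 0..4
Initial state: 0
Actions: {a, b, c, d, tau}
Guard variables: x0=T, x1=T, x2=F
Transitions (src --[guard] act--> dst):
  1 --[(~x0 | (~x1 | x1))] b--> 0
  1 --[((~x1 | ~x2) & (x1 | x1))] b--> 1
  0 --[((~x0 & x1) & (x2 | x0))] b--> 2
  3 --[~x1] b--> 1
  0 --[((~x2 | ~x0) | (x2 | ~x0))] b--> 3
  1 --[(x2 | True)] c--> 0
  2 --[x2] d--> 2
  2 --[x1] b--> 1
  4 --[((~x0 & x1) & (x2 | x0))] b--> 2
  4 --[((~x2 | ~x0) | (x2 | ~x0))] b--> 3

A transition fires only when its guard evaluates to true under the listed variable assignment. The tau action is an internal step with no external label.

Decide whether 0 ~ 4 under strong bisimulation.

Compute ~ classes (split until stable):
  round 0: {{0,1,2,3,4}}
  round 1: {{0,2,4},{1},{3}}
  round 2: {{0,4},{1},{2},{3}}
stable after 3 split(s): 4 block(s)
[0]={0,4}  [4]={0,4}

Answer: BISIMILAR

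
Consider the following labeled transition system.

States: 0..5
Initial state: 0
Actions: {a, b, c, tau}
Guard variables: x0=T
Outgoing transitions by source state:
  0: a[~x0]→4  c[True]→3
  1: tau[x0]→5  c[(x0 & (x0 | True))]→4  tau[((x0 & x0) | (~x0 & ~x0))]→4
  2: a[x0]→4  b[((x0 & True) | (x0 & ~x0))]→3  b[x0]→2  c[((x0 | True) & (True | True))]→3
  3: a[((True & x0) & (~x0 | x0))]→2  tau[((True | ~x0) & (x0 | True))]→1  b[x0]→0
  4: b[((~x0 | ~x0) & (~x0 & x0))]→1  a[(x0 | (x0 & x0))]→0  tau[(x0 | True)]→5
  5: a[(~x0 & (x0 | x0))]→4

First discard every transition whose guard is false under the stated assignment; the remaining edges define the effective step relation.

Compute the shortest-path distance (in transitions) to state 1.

Answer: 2

Trace:
Layered search for 1:
  Layer 0: {0}
  Layer 1: {3}
  Layer 2: {1,2}
1 enters at depth 2; path c·tau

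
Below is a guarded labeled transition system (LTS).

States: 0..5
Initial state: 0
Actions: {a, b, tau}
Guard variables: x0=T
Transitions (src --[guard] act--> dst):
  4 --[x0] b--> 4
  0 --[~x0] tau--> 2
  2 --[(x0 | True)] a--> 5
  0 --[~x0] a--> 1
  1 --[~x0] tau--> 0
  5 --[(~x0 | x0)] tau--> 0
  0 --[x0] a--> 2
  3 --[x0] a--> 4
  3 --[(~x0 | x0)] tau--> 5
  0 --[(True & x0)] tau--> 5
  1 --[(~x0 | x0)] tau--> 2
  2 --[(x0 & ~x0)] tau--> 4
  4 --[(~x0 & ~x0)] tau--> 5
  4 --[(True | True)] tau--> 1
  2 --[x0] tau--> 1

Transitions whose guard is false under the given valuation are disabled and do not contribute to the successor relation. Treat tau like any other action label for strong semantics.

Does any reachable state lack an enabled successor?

Answer: DEADLOCK-FREE

Analysis:
Reach set: {0,1,2,5}
  0: a→2  tau→5  [deg 2]
  1: tau→2  [deg 1]
  2: a→5  tau→1  [deg 2]
  5: tau→0  [deg 1]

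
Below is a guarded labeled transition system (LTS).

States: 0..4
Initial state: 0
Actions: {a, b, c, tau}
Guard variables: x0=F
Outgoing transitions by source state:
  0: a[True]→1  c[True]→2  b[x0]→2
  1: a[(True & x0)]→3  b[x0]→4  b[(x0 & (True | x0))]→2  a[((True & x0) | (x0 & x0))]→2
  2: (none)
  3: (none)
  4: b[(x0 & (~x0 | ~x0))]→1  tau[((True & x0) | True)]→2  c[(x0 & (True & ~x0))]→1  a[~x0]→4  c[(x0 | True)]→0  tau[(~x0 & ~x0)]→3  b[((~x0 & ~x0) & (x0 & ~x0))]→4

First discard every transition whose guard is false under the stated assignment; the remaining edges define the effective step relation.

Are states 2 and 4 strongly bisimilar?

Bisimulation quotient by refinement:
  π0 = {{0,1,2,3,4}}
  π1 = {{0},{1,2,3},{4}}
stable after 2 split(s): 3 block(s)
[2]={1,2,3}  [4]={4}

Answer: NOT BISIMILAR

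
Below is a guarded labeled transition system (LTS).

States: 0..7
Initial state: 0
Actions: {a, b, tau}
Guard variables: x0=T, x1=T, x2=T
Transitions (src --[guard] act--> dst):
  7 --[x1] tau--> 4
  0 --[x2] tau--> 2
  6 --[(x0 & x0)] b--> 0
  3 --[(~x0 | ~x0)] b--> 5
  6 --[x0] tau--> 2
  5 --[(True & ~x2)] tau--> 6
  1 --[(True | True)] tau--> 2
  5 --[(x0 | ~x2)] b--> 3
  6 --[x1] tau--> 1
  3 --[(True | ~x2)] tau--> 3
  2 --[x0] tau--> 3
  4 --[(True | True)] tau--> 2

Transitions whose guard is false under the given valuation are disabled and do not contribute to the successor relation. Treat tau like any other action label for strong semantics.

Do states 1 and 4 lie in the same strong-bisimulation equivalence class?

Answer: BISIMILAR

Working:
Bisimulation quotient by refinement:
  P[0] = {{0,1,2,3,4,5,6,7}}
  P[1] = {{0,1,2,3,4,7},{5},{6}}
Fixed point at round 2; 3 class(es).
[1]={0,1,2,3,4,7}  [4]={0,1,2,3,4,7}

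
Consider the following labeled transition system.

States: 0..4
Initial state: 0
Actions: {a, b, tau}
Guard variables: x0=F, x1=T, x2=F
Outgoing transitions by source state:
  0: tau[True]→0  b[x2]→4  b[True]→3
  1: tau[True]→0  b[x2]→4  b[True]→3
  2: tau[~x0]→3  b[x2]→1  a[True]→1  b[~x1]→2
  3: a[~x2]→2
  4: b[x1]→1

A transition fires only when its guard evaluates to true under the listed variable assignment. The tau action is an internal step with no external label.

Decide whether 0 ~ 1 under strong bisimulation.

Answer: BISIMILAR

Trace:
Compute ~ classes (split until stable):
  π0 = {{0,1,2,3,4}}
  π1 = {{0,1},{2},{3},{4}}
4 equivalence class(es) (converged in 2)
[0]={0,1}  [1]={0,1}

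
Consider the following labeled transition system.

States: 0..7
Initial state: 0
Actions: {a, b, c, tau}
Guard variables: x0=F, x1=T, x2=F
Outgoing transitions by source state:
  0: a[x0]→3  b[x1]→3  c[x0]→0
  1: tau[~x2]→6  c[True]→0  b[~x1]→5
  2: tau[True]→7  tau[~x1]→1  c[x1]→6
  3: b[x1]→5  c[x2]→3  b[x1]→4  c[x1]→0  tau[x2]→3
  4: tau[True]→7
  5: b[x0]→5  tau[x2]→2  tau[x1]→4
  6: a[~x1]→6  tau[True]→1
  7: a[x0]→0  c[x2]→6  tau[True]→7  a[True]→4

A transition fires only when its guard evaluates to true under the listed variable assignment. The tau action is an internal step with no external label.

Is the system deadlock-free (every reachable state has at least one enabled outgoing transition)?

Answer: DEADLOCK-FREE

Working:
Reachable = {0,3,4,5,7}
  0: b→3  [deg 1]
  3: b→4  b→5  c→0  [deg 3]
  4: tau→7  [deg 1]
  5: tau→4  [deg 1]
  7: a→4  tau→7  [deg 2]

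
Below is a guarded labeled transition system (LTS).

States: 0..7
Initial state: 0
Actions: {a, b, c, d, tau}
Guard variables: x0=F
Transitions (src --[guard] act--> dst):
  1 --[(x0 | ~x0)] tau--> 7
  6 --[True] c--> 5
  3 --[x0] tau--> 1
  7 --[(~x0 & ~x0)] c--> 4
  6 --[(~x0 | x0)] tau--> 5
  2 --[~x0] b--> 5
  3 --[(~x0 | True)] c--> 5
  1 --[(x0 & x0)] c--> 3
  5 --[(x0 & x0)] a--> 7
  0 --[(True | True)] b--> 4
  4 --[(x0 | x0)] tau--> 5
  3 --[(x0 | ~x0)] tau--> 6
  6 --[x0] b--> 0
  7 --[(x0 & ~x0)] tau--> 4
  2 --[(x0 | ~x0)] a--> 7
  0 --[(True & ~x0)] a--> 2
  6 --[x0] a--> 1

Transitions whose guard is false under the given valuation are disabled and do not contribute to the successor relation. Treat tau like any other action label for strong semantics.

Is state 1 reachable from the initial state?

Answer: UNREACHABLE

Working:
10 transition(s) survive guard evaluation.
depth 0: {0}
depth 1: {2,4}  total {0,2,4}
depth 2: {5,7}  total {0,2,4,5,7}
R = {0,2,4,5,7}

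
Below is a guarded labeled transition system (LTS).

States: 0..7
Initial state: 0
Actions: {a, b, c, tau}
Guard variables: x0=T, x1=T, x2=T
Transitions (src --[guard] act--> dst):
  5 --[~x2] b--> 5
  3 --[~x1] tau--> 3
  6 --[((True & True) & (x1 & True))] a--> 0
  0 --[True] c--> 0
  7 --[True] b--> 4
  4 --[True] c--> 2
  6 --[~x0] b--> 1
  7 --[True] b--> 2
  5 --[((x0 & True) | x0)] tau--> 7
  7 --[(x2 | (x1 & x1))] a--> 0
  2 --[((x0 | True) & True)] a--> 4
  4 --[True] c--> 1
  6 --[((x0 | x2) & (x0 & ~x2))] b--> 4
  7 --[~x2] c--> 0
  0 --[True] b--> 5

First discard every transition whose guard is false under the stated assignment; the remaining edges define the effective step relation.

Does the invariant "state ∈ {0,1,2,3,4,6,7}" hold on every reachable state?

Inv-set: {0,1,2,3,4,6,7}
R = {0,1,2,4,5,7}
  0: ok
  1: ok
  2: ok
  4: ok
  5: VIOLATES
  7: ok
witness against invariant: b → 5

Answer: INVARIANT VIOLATED at state 5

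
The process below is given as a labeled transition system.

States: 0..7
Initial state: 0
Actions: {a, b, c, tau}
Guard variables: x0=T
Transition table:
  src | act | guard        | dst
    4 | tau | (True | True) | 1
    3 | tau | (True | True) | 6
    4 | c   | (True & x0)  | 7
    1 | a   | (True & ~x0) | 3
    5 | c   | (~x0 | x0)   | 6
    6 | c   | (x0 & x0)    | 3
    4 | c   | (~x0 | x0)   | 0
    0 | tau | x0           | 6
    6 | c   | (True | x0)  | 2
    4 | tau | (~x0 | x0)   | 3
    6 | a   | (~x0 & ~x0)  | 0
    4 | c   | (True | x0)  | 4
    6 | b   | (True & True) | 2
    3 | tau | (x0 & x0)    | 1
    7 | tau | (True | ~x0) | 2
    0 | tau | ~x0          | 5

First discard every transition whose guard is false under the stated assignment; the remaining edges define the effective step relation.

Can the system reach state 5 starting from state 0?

After dropping false guards: 13 live edges.
depth 0: {0}
depth 1: {6}  now seen {0,6}
depth 2: {2,3}  now seen {0,2,3,6}
depth 3: {1}  now seen {0,1,2,3,6}
Reachable = {0,1,2,3,6}

Answer: UNREACHABLE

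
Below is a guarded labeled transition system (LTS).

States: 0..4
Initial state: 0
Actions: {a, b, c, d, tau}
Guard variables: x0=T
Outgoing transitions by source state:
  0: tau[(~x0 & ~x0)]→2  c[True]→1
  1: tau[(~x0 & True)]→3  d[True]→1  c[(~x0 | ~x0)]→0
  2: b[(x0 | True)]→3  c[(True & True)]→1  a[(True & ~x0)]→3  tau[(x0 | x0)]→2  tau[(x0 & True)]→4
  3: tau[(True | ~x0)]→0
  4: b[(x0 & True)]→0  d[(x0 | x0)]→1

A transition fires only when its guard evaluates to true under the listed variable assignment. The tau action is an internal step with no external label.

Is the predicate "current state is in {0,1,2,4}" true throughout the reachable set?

Inv-set: {0,1,2,4}
Reachable = {0,1}
  0: ✓
  1: ✓

Answer: INVARIANT HOLDS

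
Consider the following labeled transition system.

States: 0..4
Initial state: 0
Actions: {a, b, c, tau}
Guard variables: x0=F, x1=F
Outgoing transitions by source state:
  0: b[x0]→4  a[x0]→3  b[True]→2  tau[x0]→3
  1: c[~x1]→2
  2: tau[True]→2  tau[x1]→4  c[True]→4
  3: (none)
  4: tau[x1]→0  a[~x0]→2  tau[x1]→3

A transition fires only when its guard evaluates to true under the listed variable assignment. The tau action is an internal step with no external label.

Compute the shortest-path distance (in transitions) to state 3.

Layered search for 3:
  L0 = {0}
  L1 = {2}
  L2 = {4}
3 never appears.

Answer: UNREACHABLE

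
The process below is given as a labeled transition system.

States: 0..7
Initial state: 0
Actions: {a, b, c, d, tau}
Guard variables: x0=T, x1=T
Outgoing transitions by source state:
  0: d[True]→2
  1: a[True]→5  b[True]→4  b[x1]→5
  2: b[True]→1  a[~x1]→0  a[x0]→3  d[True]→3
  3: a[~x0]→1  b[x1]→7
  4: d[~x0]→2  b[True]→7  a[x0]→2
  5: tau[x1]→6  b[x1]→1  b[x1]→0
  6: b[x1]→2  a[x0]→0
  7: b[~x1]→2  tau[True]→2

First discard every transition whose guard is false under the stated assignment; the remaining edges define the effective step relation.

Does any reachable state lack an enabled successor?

Reachable = {0,1,2,3,4,5,6,7}
  0: d→2  [1 out]
  1: a→5  b→4  b→5  [3 out]
  2: a→3  b→1  d→3  [3 out]
  3: b→7  [1 out]
  4: a→2  b→7  [2 out]
  5: b→0  b→1  tau→6  [3 out]
  6: a→0  b→2  [2 out]
  7: tau→2  [1 out]

Answer: DEADLOCK-FREE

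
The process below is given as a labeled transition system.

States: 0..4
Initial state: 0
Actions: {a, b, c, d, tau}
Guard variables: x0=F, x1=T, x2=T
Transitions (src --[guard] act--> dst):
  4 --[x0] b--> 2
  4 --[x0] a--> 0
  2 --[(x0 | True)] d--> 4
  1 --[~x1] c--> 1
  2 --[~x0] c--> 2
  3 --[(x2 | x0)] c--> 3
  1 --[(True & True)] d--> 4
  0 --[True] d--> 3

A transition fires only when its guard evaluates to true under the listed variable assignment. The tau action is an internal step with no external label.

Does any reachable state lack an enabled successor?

Reach set: {0,3}
  0: d→3  [deg 1]
  3: c→3  [deg 1]

Answer: DEADLOCK-FREE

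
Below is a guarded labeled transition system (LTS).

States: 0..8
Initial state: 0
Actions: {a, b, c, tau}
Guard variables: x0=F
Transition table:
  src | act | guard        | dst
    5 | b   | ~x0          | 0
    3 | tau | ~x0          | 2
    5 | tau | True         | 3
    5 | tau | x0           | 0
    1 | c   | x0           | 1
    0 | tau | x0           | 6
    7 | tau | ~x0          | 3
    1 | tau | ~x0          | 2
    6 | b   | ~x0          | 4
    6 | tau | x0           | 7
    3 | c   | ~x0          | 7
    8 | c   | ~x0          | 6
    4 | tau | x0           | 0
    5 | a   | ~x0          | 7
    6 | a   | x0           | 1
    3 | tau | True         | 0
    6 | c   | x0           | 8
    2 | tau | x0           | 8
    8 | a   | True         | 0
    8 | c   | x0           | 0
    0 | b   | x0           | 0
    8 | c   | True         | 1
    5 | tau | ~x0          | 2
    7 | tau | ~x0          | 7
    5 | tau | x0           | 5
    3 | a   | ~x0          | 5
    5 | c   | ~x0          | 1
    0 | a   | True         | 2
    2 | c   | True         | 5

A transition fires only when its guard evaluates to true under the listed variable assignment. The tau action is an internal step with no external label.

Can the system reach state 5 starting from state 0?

Answer: REACHABLE

Analysis:
18 transition(s) survive guard evaluation.
L0 = {0}
L1 = {2}  total {0,2}
L2 = {5}  total {0,2,5}
L3 = {1,3,7}  total {0,1,2,3,5,7}
R = {0,1,2,3,5,7}
Path to 5: a·c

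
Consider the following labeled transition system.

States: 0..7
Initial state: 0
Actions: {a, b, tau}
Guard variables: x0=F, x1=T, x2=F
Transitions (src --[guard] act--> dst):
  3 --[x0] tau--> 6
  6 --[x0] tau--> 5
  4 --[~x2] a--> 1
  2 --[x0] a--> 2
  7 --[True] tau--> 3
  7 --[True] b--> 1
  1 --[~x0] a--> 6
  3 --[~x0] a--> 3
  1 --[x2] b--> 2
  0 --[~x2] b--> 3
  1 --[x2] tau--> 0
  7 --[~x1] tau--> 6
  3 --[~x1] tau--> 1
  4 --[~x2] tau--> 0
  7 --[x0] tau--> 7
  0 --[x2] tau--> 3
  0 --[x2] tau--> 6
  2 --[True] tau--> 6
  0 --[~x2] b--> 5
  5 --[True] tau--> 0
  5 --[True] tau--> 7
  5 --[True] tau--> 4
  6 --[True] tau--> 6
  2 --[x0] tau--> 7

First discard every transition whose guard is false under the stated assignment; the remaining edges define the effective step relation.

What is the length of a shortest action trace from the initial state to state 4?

Answer: 2

Analysis:
Layered search for 4:
  depth 0: {0}
  depth 1: {3,5}
  depth 2: {4,7}
first hit 4 at d=2 via b·tau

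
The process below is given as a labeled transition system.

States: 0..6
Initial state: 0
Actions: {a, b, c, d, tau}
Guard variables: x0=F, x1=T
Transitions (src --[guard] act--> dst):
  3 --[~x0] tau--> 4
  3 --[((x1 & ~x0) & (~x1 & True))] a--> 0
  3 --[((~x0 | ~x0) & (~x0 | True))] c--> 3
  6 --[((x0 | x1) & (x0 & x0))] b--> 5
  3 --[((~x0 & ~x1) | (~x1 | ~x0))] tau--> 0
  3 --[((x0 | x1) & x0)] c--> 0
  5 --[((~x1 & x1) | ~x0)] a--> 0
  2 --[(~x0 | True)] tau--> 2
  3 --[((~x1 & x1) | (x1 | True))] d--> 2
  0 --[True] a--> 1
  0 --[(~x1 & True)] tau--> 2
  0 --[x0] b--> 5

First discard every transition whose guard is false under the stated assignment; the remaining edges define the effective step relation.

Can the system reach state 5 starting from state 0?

Answer: UNREACHABLE

Working:
Guard filter leaves 7 enabled edge(s).
depth 0: {0}
depth 1: {1}  cumulative {0,1}
Reach set: {0,1}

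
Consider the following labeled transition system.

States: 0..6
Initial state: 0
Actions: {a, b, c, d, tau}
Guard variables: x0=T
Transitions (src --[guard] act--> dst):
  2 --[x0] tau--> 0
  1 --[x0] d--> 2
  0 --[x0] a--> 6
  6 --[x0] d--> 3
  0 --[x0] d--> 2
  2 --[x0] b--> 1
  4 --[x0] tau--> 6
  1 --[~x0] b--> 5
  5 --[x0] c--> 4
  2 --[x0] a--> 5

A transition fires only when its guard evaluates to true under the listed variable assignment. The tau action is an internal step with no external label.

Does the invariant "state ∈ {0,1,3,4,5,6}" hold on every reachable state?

Answer: INVARIANT VIOLATED at state 2

Analysis:
Allowed set {0,1,3,4,5,6}
Reach set: {0,1,2,3,4,5,6}
  0: ok
  1: ok
  2: ✗ unsafe
  3: ok
  4: ok
  5: ok
  6: ok
counterexample path to 2: d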